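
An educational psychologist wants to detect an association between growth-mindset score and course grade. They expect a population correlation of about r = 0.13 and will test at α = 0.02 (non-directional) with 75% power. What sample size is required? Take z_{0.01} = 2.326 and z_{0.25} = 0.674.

Fisher's z: C = ½·ln((1+r)/(1−r)) = ½·ln(1.2989) = 0.1307.
n = ((z_{α/2} + z_β)/C)² + 3.
(2.326 + 0.674) / 0.1307 = 3.000 / 0.1307 = 22.953.
n = 22.953² + 3 = 526.86 + 3 = 529.9.
Round up.

n = 530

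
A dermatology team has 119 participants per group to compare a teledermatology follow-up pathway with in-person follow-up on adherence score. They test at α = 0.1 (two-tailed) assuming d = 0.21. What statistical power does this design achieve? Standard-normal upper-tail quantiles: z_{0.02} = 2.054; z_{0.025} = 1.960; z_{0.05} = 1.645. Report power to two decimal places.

For two equal groups, power = Φ(d·√(n/2) − z_{α/2}).
d·√(n/2) = 0.21 × √(119/2) = 0.21 × 7.714 = 1.620.
z_β = 1.620 − 1.645 = -0.025.
Power = Φ(-0.025) = 0.490.

power ≈ 0.49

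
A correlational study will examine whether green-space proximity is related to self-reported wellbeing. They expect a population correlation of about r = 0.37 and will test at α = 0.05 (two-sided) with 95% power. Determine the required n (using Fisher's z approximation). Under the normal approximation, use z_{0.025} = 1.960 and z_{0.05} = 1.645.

Fisher's z: C = ½·ln((1+r)/(1−r)) = ½·ln(2.1746) = 0.3884.
n = ((z_{α/2} + z_β)/C)² + 3.
(1.960 + 1.645) / 0.3884 = 3.605 / 0.3884 = 9.282.
n = 9.282² + 3 = 86.15 + 3 = 89.1.
Round up.

n = 90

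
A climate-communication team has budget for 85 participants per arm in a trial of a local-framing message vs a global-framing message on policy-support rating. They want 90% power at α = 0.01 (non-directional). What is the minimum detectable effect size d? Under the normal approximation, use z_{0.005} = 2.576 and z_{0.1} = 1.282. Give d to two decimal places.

For two independent groups of n = 85 each: d_min = (z_{α/2} + z_β)·√(2/n).
z-sum = 2.576 + 1.282 = 3.858.
d_min = 3.858 × √(2/85) = 3.858 × 0.1534 = 0.592.

d_min ≈ 0.59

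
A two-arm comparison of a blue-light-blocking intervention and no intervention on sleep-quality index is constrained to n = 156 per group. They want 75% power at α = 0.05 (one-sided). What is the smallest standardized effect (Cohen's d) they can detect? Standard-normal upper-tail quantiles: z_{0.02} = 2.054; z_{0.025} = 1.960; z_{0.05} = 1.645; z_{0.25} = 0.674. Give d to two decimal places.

d_min ≈ 0.26

For two independent groups of n = 156 each: d_min = (z_{α} + z_β)·√(2/n).
z-sum = 1.645 + 0.674 = 2.319.
d_min = 2.319 × √(2/156) = 2.319 × 0.1132 = 0.263.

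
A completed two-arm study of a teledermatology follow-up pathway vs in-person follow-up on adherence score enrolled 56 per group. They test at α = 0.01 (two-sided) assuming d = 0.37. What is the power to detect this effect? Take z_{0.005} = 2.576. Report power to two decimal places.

power ≈ 0.27

For two equal groups, power = Φ(d·√(n/2) − z_{α/2}).
d·√(n/2) = 0.37 × √(56/2) = 0.37 × 5.292 = 1.958.
z_β = 1.958 − 2.576 = -0.618.
Power = Φ(-0.618) = 0.268.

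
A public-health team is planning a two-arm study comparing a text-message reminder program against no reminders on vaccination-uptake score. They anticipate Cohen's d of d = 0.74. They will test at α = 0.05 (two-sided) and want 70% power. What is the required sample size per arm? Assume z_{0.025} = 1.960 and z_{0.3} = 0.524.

For two independent groups with equal n: n = 2·((z_{α/2} + z_β) / d)².
z_{α/2} + z_β = 1.960 + 0.524 = 2.484.
n = 2 × (2.484 / 0.74)² = 2 × 3.357² = 2 × 11.27 = 22.5.
Round up to the next whole participant.

n = 23 per group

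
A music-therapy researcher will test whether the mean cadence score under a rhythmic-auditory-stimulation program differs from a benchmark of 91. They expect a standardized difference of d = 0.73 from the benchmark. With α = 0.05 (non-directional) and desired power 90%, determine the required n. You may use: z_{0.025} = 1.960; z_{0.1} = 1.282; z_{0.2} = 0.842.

For a one-sample test: n = ((z_{α/2} + z_β) / d)².
z_{α/2} + z_β = 1.960 + 1.282 = 3.242.
n = (3.242 / 0.73)² = 4.441² = 19.72.
Round up.

n = 20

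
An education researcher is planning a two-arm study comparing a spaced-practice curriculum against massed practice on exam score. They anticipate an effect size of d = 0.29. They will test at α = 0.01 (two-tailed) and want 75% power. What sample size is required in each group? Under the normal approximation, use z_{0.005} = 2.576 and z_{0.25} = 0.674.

n = 252 per group

For two independent groups with equal n: n = 2·((z_{α/2} + z_β) / d)².
z_{α/2} + z_β = 2.576 + 0.674 = 3.250.
n = 2 × (3.250 / 0.29)² = 2 × 11.207² = 2 × 125.59 = 251.2.
Round up to the next whole participant.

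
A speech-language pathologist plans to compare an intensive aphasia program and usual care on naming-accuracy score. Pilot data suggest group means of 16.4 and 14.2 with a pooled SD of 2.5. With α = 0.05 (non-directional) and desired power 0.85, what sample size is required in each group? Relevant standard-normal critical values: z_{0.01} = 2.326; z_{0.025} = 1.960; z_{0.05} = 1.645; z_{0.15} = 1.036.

n = 24 per group

Cohen's d = |M₁ − M₂| / SD_pooled = |16.4 − 14.2| / 2.5 = 2.2 / 2.5 = 0.880.
For two independent groups with equal n: n = 2·((z_{α/2} + z_β) / d)².
z_{α/2} + z_β = 1.960 + 1.036 = 2.996.
n = 2 × (2.996 / 0.880)² = 2 × 3.405² = 2 × 11.59 = 23.2.
Round up to the next whole participant.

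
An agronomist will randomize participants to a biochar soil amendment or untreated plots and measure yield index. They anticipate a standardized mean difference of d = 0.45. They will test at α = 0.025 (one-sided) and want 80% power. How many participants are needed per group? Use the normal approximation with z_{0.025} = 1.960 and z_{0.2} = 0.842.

For two independent groups with equal n: n = 2·((z_{α} + z_β) / d)².
z_{α} + z_β = 1.960 + 0.842 = 2.802.
n = 2 × (2.802 / 0.45)² = 2 × 6.227² = 2 × 38.77 = 77.5.
Round up to the next whole participant.

n = 78 per group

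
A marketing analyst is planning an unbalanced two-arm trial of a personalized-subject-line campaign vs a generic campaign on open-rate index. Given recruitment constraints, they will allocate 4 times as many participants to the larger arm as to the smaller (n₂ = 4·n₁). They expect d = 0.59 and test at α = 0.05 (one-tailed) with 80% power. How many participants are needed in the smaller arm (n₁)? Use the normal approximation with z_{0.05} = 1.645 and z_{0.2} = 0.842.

With allocation ratio k = n₂/n₁ = 4, Var(x̄₁−x̄₂) = σ²(1/n₁ + 1/(k·n₁)) = σ²·(k+1)/(k·n₁).
So n₁ = (1 + 1/k)·((z_{α} + z_β)/d)² = 1.250 × (2.487/0.59)².
n₁ = 1.250 × 17.77 = 22.2.
Round up: n₁ = 23, giving n₂ = 4 × 23 = 92.

n₁ = 23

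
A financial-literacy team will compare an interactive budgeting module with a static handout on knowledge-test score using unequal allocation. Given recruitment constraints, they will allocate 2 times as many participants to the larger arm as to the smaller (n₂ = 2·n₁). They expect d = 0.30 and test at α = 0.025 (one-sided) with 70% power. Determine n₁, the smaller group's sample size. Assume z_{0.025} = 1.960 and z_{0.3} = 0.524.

n₁ = 103

With allocation ratio k = n₂/n₁ = 2, Var(x̄₁−x̄₂) = σ²(1/n₁ + 1/(k·n₁)) = σ²·(k+1)/(k·n₁).
So n₁ = (1 + 1/k)·((z_{α} + z_β)/d)² = 1.500 × (2.484/0.30)².
n₁ = 1.500 × 68.56 = 102.8.
Round up: n₁ = 103, giving n₂ = 2 × 103 = 206.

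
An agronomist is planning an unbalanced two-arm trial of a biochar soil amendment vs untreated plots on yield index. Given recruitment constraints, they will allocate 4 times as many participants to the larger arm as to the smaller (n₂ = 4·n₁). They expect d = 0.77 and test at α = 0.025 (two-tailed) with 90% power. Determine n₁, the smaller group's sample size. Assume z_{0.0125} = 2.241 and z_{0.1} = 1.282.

n₁ = 27

With allocation ratio k = n₂/n₁ = 4, Var(x̄₁−x̄₂) = σ²(1/n₁ + 1/(k·n₁)) = σ²·(k+1)/(k·n₁).
So n₁ = (1 + 1/k)·((z_{α/2} + z_β)/d)² = 1.250 × (3.523/0.77)².
n₁ = 1.250 × 20.93 = 26.2.
Round up: n₁ = 27, giving n₂ = 4 × 27 = 108.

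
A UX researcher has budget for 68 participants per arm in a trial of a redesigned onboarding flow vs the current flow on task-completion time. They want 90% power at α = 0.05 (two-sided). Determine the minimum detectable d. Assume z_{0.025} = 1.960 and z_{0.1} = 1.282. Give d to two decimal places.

d_min ≈ 0.56

For two independent groups of n = 68 each: d_min = (z_{α/2} + z_β)·√(2/n).
z-sum = 1.960 + 1.282 = 3.242.
d_min = 3.242 × √(2/68) = 3.242 × 0.1715 = 0.556.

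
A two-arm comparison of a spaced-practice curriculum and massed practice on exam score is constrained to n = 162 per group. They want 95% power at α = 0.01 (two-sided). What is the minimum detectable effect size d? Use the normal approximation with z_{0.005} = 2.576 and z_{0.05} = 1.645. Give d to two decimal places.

For two independent groups of n = 162 each: d_min = (z_{α/2} + z_β)·√(2/n).
z-sum = 2.576 + 1.645 = 4.221.
d_min = 4.221 × √(2/162) = 4.221 × 0.1111 = 0.469.

d_min ≈ 0.47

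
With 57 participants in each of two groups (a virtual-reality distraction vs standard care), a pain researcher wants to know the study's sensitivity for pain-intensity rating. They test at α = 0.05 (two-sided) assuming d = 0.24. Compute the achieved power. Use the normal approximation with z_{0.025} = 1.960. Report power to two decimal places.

power ≈ 0.25

For two equal groups, power = Φ(d·√(n/2) − z_{α/2}).
d·√(n/2) = 0.24 × √(57/2) = 0.24 × 5.339 = 1.281.
z_β = 1.281 − 1.960 = -0.679.
Power = Φ(-0.679) = 0.249.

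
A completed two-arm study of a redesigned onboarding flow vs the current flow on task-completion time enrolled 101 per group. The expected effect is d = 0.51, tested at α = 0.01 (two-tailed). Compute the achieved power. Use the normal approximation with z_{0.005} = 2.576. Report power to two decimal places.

For two equal groups, power = Φ(d·√(n/2) − z_{α/2}).
d·√(n/2) = 0.51 × √(101/2) = 0.51 × 7.106 = 3.624.
z_β = 3.624 − 2.576 = 1.048.
Power = Φ(1.048) = 0.853.

power ≈ 0.85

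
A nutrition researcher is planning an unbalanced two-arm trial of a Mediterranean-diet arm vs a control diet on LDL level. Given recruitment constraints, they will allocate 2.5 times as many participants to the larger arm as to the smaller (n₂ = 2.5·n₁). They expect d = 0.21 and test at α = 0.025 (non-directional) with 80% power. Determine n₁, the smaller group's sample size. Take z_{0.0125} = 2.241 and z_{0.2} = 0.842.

n₁ = 302

With allocation ratio k = n₂/n₁ = 2.5, Var(x̄₁−x̄₂) = σ²(1/n₁ + 1/(k·n₁)) = σ²·(k+1)/(k·n₁).
So n₁ = (1 + 1/k)·((z_{α/2} + z_β)/d)² = 1.400 × (3.083/0.21)².
n₁ = 1.400 × 215.53 = 301.7.
Round up: n₁ = 302, giving n₂ = 2.5 × 302 = 755.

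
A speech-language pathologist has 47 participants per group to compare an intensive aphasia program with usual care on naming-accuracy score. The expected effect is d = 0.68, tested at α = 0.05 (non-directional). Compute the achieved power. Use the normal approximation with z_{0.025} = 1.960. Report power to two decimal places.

power ≈ 0.91

For two equal groups, power = Φ(d·√(n/2) − z_{α/2}).
d·√(n/2) = 0.68 × √(47/2) = 0.68 × 4.848 = 3.296.
z_β = 3.296 − 1.960 = 1.336.
Power = Φ(1.336) = 0.909.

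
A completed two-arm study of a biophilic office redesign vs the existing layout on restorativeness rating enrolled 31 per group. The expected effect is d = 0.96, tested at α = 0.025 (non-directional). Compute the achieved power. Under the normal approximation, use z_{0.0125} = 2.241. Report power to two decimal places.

For two equal groups, power = Φ(d·√(n/2) − z_{α/2}).
d·√(n/2) = 0.96 × √(31/2) = 0.96 × 3.937 = 3.780.
z_β = 3.780 − 2.241 = 1.539.
Power = Φ(1.539) = 0.938.

power ≈ 0.94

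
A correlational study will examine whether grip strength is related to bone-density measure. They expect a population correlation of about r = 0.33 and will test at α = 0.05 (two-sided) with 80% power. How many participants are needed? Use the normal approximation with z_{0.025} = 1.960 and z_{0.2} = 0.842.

Fisher's z: C = ½·ln((1+r)/(1−r)) = ½·ln(1.9851) = 0.3428.
n = ((z_{α/2} + z_β)/C)² + 3.
(1.960 + 0.842) / 0.3428 = 2.802 / 0.3428 = 8.174.
n = 8.174² + 3 = 66.81 + 3 = 69.8.
Round up.

n = 70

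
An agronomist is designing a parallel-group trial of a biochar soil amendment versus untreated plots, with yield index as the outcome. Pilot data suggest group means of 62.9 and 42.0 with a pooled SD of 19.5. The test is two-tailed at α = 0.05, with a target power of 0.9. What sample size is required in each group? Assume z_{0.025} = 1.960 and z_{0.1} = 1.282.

n = 19 per group

Cohen's d = |M₁ − M₂| / SD_pooled = |62.9 − 42.0| / 19.5 = 20.9 / 19.5 = 1.072.
For two independent groups with equal n: n = 2·((z_{α/2} + z_β) / d)².
z_{α/2} + z_β = 1.960 + 1.282 = 3.242.
n = 2 × (3.242 / 1.072)² = 2 × 3.024² = 2 × 9.15 = 18.3.
Round up to the next whole participant.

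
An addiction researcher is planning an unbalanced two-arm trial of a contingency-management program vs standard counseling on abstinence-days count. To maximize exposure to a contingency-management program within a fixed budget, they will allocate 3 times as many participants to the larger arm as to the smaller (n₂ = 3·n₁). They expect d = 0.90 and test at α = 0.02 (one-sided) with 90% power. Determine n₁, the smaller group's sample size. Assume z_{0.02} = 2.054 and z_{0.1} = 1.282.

With allocation ratio k = n₂/n₁ = 3, Var(x̄₁−x̄₂) = σ²(1/n₁ + 1/(k·n₁)) = σ²·(k+1)/(k·n₁).
So n₁ = (1 + 1/k)·((z_{α} + z_β)/d)² = 1.333 × (3.336/0.90)².
n₁ = 1.333 × 13.74 = 18.3.
Round up: n₁ = 19, giving n₂ = 3 × 19 = 57.

n₁ = 19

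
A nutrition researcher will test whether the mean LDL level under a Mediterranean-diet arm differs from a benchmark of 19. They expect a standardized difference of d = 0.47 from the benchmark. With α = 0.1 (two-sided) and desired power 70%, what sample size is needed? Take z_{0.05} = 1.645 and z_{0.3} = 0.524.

For a one-sample test: n = ((z_{α/2} + z_β) / d)².
z_{α/2} + z_β = 1.645 + 0.524 = 2.169.
n = (2.169 / 0.47)² = 4.615² = 21.30.
Round up.

n = 22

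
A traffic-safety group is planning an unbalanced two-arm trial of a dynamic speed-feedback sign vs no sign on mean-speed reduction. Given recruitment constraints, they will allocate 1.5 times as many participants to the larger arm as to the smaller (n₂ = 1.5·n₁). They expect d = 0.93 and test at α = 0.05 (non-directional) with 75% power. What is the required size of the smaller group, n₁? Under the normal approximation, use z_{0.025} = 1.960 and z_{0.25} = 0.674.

n₁ = 14

With allocation ratio k = n₂/n₁ = 1.5, Var(x̄₁−x̄₂) = σ²(1/n₁ + 1/(k·n₁)) = σ²·(k+1)/(k·n₁).
So n₁ = (1 + 1/k)·((z_{α/2} + z_β)/d)² = 1.667 × (2.634/0.93)².
n₁ = 1.667 × 8.02 = 13.4.
Round up: n₁ = 14, giving n₂ = 1.5 × 14 = 21.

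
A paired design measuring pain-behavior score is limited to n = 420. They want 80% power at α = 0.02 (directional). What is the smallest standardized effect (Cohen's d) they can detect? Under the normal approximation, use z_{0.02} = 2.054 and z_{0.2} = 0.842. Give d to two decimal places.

d_min ≈ 0.14

For a single sample (or paired design) of n = 420: d_min = (z_{α} + z_β)/√n.
z-sum = 2.054 + 0.842 = 2.896.
d_min = 2.896 / √420 = 2.896 / 20.494 = 0.141.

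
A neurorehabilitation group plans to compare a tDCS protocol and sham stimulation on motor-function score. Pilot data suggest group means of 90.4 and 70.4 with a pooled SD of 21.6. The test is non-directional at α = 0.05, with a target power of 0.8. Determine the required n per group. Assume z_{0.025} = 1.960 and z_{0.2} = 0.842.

n = 19 per group

Cohen's d = |M₁ − M₂| / SD_pooled = |90.4 − 70.4| / 21.6 = 20.0 / 21.6 = 0.926.
For two independent groups with equal n: n = 2·((z_{α/2} + z_β) / d)².
z_{α/2} + z_β = 1.960 + 0.842 = 2.802.
n = 2 × (2.802 / 0.926)² = 2 × 3.026² = 2 × 9.16 = 18.3.
Round up to the next whole participant.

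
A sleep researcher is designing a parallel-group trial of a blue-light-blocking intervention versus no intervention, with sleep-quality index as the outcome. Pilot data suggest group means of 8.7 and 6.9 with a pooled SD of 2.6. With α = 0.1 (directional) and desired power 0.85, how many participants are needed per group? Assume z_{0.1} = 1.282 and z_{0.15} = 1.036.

n = 23 per group

Cohen's d = |M₁ − M₂| / SD_pooled = |8.7 − 6.9| / 2.6 = 1.8 / 2.6 = 0.692.
For two independent groups with equal n: n = 2·((z_{α} + z_β) / d)².
z_{α} + z_β = 1.282 + 1.036 = 2.318.
n = 2 × (2.318 / 0.692)² = 2 × 3.350² = 2 × 11.22 = 22.4.
Round up to the next whole participant.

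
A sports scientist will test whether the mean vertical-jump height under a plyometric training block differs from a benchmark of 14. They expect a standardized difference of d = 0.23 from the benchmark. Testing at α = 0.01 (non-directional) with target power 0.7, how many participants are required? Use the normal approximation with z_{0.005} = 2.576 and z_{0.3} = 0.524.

For a one-sample test: n = ((z_{α/2} + z_β) / d)².
z_{α/2} + z_β = 2.576 + 0.524 = 3.100.
n = (3.100 / 0.23)² = 13.478² = 181.66.
Round up.

n = 182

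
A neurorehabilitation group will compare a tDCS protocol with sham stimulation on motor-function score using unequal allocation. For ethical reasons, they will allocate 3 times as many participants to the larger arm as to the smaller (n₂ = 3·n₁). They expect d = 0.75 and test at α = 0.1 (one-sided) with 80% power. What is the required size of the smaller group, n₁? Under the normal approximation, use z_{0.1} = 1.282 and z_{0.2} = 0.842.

n₁ = 11

With allocation ratio k = n₂/n₁ = 3, Var(x̄₁−x̄₂) = σ²(1/n₁ + 1/(k·n₁)) = σ²·(k+1)/(k·n₁).
So n₁ = (1 + 1/k)·((z_{α} + z_β)/d)² = 1.333 × (2.124/0.75)².
n₁ = 1.333 × 8.02 = 10.7.
Round up: n₁ = 11, giving n₂ = 3 × 11 = 33.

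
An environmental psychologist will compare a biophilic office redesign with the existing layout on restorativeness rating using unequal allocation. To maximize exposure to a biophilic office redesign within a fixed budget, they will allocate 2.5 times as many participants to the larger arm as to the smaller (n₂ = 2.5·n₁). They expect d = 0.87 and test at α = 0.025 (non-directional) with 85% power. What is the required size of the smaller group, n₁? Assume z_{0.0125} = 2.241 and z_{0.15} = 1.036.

n₁ = 20

With allocation ratio k = n₂/n₁ = 2.5, Var(x̄₁−x̄₂) = σ²(1/n₁ + 1/(k·n₁)) = σ²·(k+1)/(k·n₁).
So n₁ = (1 + 1/k)·((z_{α/2} + z_β)/d)² = 1.400 × (3.277/0.87)².
n₁ = 1.400 × 14.19 = 19.9.
Round up: n₁ = 20, giving n₂ = 2.5 × 20 = 50.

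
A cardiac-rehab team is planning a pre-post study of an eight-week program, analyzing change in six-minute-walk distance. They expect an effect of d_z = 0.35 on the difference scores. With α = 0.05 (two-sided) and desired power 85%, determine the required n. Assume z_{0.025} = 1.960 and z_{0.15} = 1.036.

n = 74 pairs

For a paired (one-sample on differences) test: n = ((z_{α/2} + z_β) / d)².
z_{α/2} + z_β = 1.960 + 1.036 = 2.996.
n = (2.996 / 0.35)² = 8.560² = 73.27.
Round up.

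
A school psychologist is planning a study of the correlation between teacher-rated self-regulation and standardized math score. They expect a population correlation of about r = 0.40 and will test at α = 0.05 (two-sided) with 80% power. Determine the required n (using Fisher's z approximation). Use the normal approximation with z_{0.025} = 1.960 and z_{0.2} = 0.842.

Fisher's z: C = ½·ln((1+r)/(1−r)) = ½·ln(2.3333) = 0.4236.
n = ((z_{α/2} + z_β)/C)² + 3.
(1.960 + 0.842) / 0.4236 = 2.802 / 0.4236 = 6.615.
n = 6.615² + 3 = 43.75 + 3 = 46.8.
Round up.

n = 47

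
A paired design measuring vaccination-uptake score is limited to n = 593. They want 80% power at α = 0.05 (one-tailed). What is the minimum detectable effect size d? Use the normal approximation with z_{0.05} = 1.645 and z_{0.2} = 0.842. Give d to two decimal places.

d_min ≈ 0.10

For a single sample (or paired design) of n = 593: d_min = (z_{α} + z_β)/√n.
z-sum = 1.645 + 0.842 = 2.487.
d_min = 2.487 / √593 = 2.487 / 24.352 = 0.102.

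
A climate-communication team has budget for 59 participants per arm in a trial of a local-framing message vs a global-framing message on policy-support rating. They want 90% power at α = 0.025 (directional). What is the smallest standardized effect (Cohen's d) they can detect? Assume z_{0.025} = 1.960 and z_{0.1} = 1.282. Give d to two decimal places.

For two independent groups of n = 59 each: d_min = (z_{α} + z_β)·√(2/n).
z-sum = 1.960 + 1.282 = 3.242.
d_min = 3.242 × √(2/59) = 3.242 × 0.1841 = 0.597.

d_min ≈ 0.60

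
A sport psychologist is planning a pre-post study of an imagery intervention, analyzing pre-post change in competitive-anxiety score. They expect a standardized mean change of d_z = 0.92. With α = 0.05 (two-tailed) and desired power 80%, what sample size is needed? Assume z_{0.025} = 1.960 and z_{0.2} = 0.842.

n = 10 pairs

For a paired (one-sample on differences) test: n = ((z_{α/2} + z_β) / d)².
z_{α/2} + z_β = 1.960 + 0.842 = 2.802.
n = (2.802 / 0.92)² = 3.046² = 9.28.
Round up.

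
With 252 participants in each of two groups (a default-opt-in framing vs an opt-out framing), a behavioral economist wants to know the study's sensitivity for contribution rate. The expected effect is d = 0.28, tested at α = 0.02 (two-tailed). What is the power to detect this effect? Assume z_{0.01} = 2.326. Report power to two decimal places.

For two equal groups, power = Φ(d·√(n/2) − z_{α/2}).
d·√(n/2) = 0.28 × √(252/2) = 0.28 × 11.225 = 3.143.
z_β = 3.143 − 2.326 = 0.817.
Power = Φ(0.817) = 0.793.

power ≈ 0.79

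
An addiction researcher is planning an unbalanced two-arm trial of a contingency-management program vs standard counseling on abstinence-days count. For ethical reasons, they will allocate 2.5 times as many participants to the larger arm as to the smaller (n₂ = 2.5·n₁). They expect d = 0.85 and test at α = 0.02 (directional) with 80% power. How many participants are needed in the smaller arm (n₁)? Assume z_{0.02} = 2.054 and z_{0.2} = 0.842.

With allocation ratio k = n₂/n₁ = 2.5, Var(x̄₁−x̄₂) = σ²(1/n₁ + 1/(k·n₁)) = σ²·(k+1)/(k·n₁).
So n₁ = (1 + 1/k)·((z_{α} + z_β)/d)² = 1.400 × (2.896/0.85)².
n₁ = 1.400 × 11.61 = 16.3.
Round up: n₁ = 17, giving n₂ = ⌈2.5 × 17⌉ = ⌈42.5⌉ = 43.

n₁ = 17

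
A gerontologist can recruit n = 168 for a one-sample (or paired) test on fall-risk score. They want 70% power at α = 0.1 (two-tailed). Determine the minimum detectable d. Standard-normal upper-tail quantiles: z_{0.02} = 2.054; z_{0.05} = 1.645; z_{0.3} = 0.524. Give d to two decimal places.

d_min ≈ 0.17

For a single sample (or paired design) of n = 168: d_min = (z_{α/2} + z_β)/√n.
z-sum = 1.645 + 0.524 = 2.169.
d_min = 2.169 / √168 = 2.169 / 12.961 = 0.167.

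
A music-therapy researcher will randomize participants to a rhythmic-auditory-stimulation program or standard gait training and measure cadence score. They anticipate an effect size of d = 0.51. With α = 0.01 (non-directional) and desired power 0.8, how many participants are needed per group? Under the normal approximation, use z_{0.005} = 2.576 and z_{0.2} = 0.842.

For two independent groups with equal n: n = 2·((z_{α/2} + z_β) / d)².
z_{α/2} + z_β = 2.576 + 0.842 = 3.418.
n = 2 × (3.418 / 0.51)² = 2 × 6.702² = 2 × 44.92 = 89.8.
Round up to the next whole participant.

n = 90 per group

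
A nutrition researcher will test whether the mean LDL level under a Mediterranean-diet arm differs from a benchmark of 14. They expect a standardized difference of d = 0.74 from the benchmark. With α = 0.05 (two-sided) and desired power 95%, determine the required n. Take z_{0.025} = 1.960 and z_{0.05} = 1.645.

n = 24

For a one-sample test: n = ((z_{α/2} + z_β) / d)².
z_{α/2} + z_β = 1.960 + 1.645 = 3.605.
n = (3.605 / 0.74)² = 4.872² = 23.73.
Round up.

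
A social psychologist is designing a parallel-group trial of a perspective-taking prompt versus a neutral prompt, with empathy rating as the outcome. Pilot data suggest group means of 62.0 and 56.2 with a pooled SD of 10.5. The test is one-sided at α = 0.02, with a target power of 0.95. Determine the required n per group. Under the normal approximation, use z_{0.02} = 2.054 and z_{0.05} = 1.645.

Cohen's d = |M₁ − M₂| / SD_pooled = |62.0 − 56.2| / 10.5 = 5.8 / 10.5 = 0.552.
For two independent groups with equal n: n = 2·((z_{α} + z_β) / d)².
z_{α} + z_β = 2.054 + 1.645 = 3.699.
n = 2 × (3.699 / 0.552)² = 2 × 6.701² = 2 × 44.90 = 89.8.
Round up to the next whole participant.

n = 90 per group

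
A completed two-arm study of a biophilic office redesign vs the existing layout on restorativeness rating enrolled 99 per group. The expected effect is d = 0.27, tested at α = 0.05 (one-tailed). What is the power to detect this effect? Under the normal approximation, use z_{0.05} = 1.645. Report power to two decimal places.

power ≈ 0.60

For two equal groups, power = Φ(d·√(n/2) − z_{α}).
d·√(n/2) = 0.27 × √(99/2) = 0.27 × 7.036 = 1.900.
z_β = 1.900 − 1.645 = 0.255.
Power = Φ(0.255) = 0.600.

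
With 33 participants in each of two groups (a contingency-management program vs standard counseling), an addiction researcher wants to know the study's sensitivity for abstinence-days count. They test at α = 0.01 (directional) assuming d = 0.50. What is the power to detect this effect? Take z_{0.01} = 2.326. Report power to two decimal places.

power ≈ 0.38

For two equal groups, power = Φ(d·√(n/2) − z_{α}).
d·√(n/2) = 0.50 × √(33/2) = 0.50 × 4.062 = 2.031.
z_β = 2.031 − 2.326 = -0.295.
Power = Φ(-0.295) = 0.384.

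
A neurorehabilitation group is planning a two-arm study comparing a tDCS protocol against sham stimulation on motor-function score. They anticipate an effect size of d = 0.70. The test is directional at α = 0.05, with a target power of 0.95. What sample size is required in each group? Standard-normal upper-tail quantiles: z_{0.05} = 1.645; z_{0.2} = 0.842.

For two independent groups with equal n: n = 2·((z_{α} + z_β) / d)².
z_{α} + z_β = 1.645 + 1.645 = 3.290.
n = 2 × (3.290 / 0.70)² = 2 × 4.700² = 2 × 22.09 = 44.2.
Round up to the next whole participant.

n = 45 per group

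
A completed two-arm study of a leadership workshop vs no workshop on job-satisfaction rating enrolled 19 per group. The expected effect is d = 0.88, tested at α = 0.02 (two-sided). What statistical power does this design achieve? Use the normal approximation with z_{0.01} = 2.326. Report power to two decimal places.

power ≈ 0.65

For two equal groups, power = Φ(d·√(n/2) − z_{α/2}).
d·√(n/2) = 0.88 × √(19/2) = 0.88 × 3.082 = 2.712.
z_β = 2.712 − 2.326 = 0.386.
Power = Φ(0.386) = 0.650.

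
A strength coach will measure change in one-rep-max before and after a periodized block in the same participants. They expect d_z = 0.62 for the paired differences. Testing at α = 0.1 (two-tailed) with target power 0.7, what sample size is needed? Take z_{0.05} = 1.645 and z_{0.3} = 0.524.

For a paired (one-sample on differences) test: n = ((z_{α/2} + z_β) / d)².
z_{α/2} + z_β = 1.645 + 0.524 = 2.169.
n = (2.169 / 0.62)² = 3.498² = 12.24.
Round up.

n = 13 pairs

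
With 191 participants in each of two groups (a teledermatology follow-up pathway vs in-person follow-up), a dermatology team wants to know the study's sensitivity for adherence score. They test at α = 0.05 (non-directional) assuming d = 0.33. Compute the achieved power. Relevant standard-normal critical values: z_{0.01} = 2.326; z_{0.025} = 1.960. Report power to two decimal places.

For two equal groups, power = Φ(d·√(n/2) − z_{α/2}).
d·√(n/2) = 0.33 × √(191/2) = 0.33 × 9.772 = 3.225.
z_β = 3.225 − 1.960 = 1.265.
Power = Φ(1.265) = 0.897.

power ≈ 0.90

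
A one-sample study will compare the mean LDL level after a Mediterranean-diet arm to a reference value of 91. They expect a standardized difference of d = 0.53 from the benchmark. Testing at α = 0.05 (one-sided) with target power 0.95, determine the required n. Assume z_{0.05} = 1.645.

For a one-sample test: n = ((z_{α} + z_β) / d)².
z_{α} + z_β = 1.645 + 1.645 = 3.290.
n = (3.290 / 0.53)² = 6.208² = 38.53.
Round up.

n = 39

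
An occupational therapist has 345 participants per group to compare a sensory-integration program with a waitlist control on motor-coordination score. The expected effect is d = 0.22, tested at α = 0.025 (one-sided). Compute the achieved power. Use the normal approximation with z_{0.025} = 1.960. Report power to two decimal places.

For two equal groups, power = Φ(d·√(n/2) − z_{α}).
d·√(n/2) = 0.22 × √(345/2) = 0.22 × 13.134 = 2.889.
z_β = 2.889 − 1.960 = 0.929.
Power = Φ(0.929) = 0.824.

power ≈ 0.82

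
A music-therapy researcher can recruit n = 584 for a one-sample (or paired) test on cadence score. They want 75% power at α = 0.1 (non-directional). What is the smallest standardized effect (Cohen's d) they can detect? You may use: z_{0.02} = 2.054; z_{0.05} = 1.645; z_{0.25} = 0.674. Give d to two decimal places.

d_min ≈ 0.10

For a single sample (or paired design) of n = 584: d_min = (z_{α/2} + z_β)/√n.
z-sum = 1.645 + 0.674 = 2.319.
d_min = 2.319 / √584 = 2.319 / 24.166 = 0.096.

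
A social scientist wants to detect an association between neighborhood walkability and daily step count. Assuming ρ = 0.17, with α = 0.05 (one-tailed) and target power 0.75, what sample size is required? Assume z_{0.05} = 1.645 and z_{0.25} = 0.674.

Fisher's z: C = ½·ln((1+r)/(1−r)) = ½·ln(1.4096) = 0.1717.
n = ((z_{α} + z_β)/C)² + 3.
(1.645 + 0.674) / 0.1717 = 2.319 / 0.1717 = 13.506.
n = 13.506² + 3 = 182.42 + 3 = 185.4.
Round up.

n = 186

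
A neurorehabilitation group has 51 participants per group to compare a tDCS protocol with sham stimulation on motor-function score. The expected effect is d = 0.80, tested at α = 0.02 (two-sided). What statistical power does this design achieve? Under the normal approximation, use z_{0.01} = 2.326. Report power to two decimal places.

power ≈ 0.96

For two equal groups, power = Φ(d·√(n/2) − z_{α/2}).
d·√(n/2) = 0.80 × √(51/2) = 0.80 × 5.050 = 4.040.
z_β = 4.040 − 2.326 = 1.714.
Power = Φ(1.714) = 0.957.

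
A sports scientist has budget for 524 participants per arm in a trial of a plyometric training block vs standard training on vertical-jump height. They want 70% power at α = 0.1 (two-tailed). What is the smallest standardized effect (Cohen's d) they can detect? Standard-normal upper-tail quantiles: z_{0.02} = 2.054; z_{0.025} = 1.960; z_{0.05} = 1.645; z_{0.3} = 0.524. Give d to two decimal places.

For two independent groups of n = 524 each: d_min = (z_{α/2} + z_β)·√(2/n).
z-sum = 1.645 + 0.524 = 2.169.
d_min = 2.169 × √(2/524) = 2.169 × 0.0618 = 0.134.

d_min ≈ 0.13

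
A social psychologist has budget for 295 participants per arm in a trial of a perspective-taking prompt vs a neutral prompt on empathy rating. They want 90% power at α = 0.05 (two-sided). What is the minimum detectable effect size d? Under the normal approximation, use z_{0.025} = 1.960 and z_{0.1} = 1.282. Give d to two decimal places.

For two independent groups of n = 295 each: d_min = (z_{α/2} + z_β)·√(2/n).
z-sum = 1.960 + 1.282 = 3.242.
d_min = 3.242 × √(2/295) = 3.242 × 0.0823 = 0.267.

d_min ≈ 0.27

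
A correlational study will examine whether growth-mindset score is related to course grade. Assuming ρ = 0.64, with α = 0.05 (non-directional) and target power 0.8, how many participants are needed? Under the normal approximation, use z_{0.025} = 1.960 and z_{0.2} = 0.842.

n = 17

Fisher's z: C = ½·ln((1+r)/(1−r)) = ½·ln(4.5556) = 0.7582.
n = ((z_{α/2} + z_β)/C)² + 3.
(1.960 + 0.842) / 0.7582 = 2.802 / 0.7582 = 3.696.
n = 3.696² + 3 = 13.66 + 3 = 16.7.
Round up.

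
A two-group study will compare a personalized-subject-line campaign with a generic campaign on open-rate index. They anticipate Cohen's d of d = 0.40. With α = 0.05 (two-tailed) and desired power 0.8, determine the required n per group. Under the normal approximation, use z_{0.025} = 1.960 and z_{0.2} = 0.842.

n = 99 per group

For two independent groups with equal n: n = 2·((z_{α/2} + z_β) / d)².
z_{α/2} + z_β = 1.960 + 0.842 = 2.802.
n = 2 × (2.802 / 0.40)² = 2 × 7.005² = 2 × 49.07 = 98.1.
Round up to the next whole participant.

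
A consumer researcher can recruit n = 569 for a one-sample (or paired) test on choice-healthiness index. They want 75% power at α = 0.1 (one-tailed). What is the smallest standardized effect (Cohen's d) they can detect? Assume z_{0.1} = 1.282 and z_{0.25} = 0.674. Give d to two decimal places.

d_min ≈ 0.08

For a single sample (or paired design) of n = 569: d_min = (z_{α} + z_β)/√n.
z-sum = 1.282 + 0.674 = 1.956.
d_min = 1.956 / √569 = 1.956 / 23.854 = 0.082.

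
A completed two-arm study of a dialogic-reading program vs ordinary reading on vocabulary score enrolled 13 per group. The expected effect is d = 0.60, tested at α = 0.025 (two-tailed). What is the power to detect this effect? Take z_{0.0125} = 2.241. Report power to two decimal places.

For two equal groups, power = Φ(d·√(n/2) − z_{α/2}).
d·√(n/2) = 0.60 × √(13/2) = 0.60 × 2.550 = 1.530.
z_β = 1.530 − 2.241 = -0.711.
Power = Φ(-0.711) = 0.238.

power ≈ 0.24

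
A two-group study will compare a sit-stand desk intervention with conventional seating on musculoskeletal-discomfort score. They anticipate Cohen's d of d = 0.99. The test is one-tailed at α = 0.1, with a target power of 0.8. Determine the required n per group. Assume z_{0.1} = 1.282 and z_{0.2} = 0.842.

For two independent groups with equal n: n = 2·((z_{α} + z_β) / d)².
z_{α} + z_β = 1.282 + 0.842 = 2.124.
n = 2 × (2.124 / 0.99)² = 2 × 2.145² = 2 × 4.60 = 9.2.
Round up to the next whole participant.

n = 10 per group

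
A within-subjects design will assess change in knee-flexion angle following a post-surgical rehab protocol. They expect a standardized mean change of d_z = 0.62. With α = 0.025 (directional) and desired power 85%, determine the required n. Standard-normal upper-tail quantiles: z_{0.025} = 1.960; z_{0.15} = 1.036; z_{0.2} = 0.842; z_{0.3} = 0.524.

n = 24 pairs

For a paired (one-sample on differences) test: n = ((z_{α} + z_β) / d)².
z_{α} + z_β = 1.960 + 1.036 = 2.996.
n = (2.996 / 0.62)² = 4.832² = 23.35.
Round up.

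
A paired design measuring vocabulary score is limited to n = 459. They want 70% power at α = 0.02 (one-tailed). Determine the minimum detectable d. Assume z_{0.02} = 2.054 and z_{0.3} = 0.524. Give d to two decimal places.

d_min ≈ 0.12

For a single sample (or paired design) of n = 459: d_min = (z_{α} + z_β)/√n.
z-sum = 2.054 + 0.524 = 2.578.
d_min = 2.578 / √459 = 2.578 / 21.424 = 0.120.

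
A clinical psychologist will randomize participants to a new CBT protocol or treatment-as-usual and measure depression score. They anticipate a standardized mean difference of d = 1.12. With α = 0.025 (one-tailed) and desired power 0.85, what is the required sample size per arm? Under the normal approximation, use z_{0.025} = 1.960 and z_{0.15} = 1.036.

For two independent groups with equal n: n = 2·((z_{α} + z_β) / d)².
z_{α} + z_β = 1.960 + 1.036 = 2.996.
n = 2 × (2.996 / 1.12)² = 2 × 2.675² = 2 × 7.16 = 14.3.
Round up to the next whole participant.

n = 15 per group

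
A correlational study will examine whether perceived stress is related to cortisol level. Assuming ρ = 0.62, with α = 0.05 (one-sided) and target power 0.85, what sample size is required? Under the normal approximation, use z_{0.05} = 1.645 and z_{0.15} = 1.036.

Fisher's z: C = ½·ln((1+r)/(1−r)) = ½·ln(4.2632) = 0.7250.
n = ((z_{α} + z_β)/C)² + 3.
(1.645 + 1.036) / 0.7250 = 2.681 / 0.7250 = 3.698.
n = 3.698² + 3 = 13.67 + 3 = 16.7.
Round up.

n = 17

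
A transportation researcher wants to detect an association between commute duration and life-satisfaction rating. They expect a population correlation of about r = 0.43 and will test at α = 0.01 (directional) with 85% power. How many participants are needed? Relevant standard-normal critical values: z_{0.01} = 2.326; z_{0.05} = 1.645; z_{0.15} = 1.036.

Fisher's z: C = ½·ln((1+r)/(1−r)) = ½·ln(2.5088) = 0.4599.
n = ((z_{α} + z_β)/C)² + 3.
(2.326 + 1.036) / 0.4599 = 3.362 / 0.4599 = 7.310.
n = 7.310² + 3 = 53.44 + 3 = 56.4.
Round up.

n = 57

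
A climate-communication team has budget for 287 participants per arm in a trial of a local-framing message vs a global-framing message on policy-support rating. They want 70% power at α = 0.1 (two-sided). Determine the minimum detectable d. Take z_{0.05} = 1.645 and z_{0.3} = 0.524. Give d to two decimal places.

d_min ≈ 0.18

For two independent groups of n = 287 each: d_min = (z_{α/2} + z_β)·√(2/n).
z-sum = 1.645 + 0.524 = 2.169.
d_min = 2.169 × √(2/287) = 2.169 × 0.0835 = 0.181.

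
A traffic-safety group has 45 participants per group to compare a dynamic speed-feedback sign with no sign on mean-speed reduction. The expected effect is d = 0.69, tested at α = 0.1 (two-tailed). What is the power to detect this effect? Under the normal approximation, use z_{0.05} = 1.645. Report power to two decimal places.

For two equal groups, power = Φ(d·√(n/2) − z_{α/2}).
d·√(n/2) = 0.69 × √(45/2) = 0.69 × 4.743 = 3.273.
z_β = 3.273 − 1.645 = 1.628.
Power = Φ(1.628) = 0.948.

power ≈ 0.95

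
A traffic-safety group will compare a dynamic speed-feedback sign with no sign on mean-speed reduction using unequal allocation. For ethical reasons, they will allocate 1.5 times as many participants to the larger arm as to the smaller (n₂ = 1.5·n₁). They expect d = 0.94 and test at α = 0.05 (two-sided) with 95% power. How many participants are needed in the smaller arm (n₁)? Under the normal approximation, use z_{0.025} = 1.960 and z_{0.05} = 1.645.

With allocation ratio k = n₂/n₁ = 1.5, Var(x̄₁−x̄₂) = σ²(1/n₁ + 1/(k·n₁)) = σ²·(k+1)/(k·n₁).
So n₁ = (1 + 1/k)·((z_{α/2} + z_β)/d)² = 1.667 × (3.605/0.94)².
n₁ = 1.667 × 14.71 = 24.5.
Round up: n₁ = 25, giving n₂ = ⌈1.5 × 25⌉ = ⌈37.5⌉ = 38.

n₁ = 25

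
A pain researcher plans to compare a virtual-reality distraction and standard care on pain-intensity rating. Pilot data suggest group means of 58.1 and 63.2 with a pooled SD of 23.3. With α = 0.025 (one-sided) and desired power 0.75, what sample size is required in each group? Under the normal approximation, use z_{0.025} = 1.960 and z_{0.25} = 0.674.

Cohen's d = |M₁ − M₂| / SD_pooled = |58.1 − 63.2| / 23.3 = 5.1 / 23.3 = 0.219.
For two independent groups with equal n: n = 2·((z_{α} + z_β) / d)².
z_{α} + z_β = 1.960 + 0.674 = 2.634.
n = 2 × (2.634 / 0.219)² = 2 × 12.027² = 2 × 144.66 = 289.3.
Round up to the next whole participant.

n = 290 per group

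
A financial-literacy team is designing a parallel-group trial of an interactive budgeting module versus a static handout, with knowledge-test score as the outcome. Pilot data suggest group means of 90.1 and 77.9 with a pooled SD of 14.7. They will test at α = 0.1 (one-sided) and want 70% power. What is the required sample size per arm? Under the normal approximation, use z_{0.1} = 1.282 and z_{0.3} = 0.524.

n = 10 per group

Cohen's d = |M₁ − M₂| / SD_pooled = |90.1 − 77.9| / 14.7 = 12.2 / 14.7 = 0.830.
For two independent groups with equal n: n = 2·((z_{α} + z_β) / d)².
z_{α} + z_β = 1.282 + 0.524 = 1.806.
n = 2 × (1.806 / 0.830)² = 2 × 2.176² = 2 × 4.73 = 9.5.
Round up to the next whole participant.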